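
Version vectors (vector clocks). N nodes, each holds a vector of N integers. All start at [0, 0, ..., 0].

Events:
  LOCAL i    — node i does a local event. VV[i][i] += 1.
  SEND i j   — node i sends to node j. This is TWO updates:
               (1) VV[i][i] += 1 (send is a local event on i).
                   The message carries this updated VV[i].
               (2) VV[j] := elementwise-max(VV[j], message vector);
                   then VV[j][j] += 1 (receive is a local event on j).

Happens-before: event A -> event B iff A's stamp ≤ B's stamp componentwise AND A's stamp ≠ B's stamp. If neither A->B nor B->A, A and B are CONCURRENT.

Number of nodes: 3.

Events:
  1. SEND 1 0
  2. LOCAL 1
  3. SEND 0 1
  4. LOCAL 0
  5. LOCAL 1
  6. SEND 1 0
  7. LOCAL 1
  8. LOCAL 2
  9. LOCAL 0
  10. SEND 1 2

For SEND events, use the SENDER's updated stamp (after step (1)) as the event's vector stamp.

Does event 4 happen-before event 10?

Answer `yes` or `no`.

Answer: no

Derivation:
Initial: VV[0]=[0, 0, 0]
Initial: VV[1]=[0, 0, 0]
Initial: VV[2]=[0, 0, 0]
Event 1: SEND 1->0: VV[1][1]++ -> VV[1]=[0, 1, 0], msg_vec=[0, 1, 0]; VV[0]=max(VV[0],msg_vec) then VV[0][0]++ -> VV[0]=[1, 1, 0]
Event 2: LOCAL 1: VV[1][1]++ -> VV[1]=[0, 2, 0]
Event 3: SEND 0->1: VV[0][0]++ -> VV[0]=[2, 1, 0], msg_vec=[2, 1, 0]; VV[1]=max(VV[1],msg_vec) then VV[1][1]++ -> VV[1]=[2, 3, 0]
Event 4: LOCAL 0: VV[0][0]++ -> VV[0]=[3, 1, 0]
Event 5: LOCAL 1: VV[1][1]++ -> VV[1]=[2, 4, 0]
Event 6: SEND 1->0: VV[1][1]++ -> VV[1]=[2, 5, 0], msg_vec=[2, 5, 0]; VV[0]=max(VV[0],msg_vec) then VV[0][0]++ -> VV[0]=[4, 5, 0]
Event 7: LOCAL 1: VV[1][1]++ -> VV[1]=[2, 6, 0]
Event 8: LOCAL 2: VV[2][2]++ -> VV[2]=[0, 0, 1]
Event 9: LOCAL 0: VV[0][0]++ -> VV[0]=[5, 5, 0]
Event 10: SEND 1->2: VV[1][1]++ -> VV[1]=[2, 7, 0], msg_vec=[2, 7, 0]; VV[2]=max(VV[2],msg_vec) then VV[2][2]++ -> VV[2]=[2, 7, 2]
Event 4 stamp: [3, 1, 0]
Event 10 stamp: [2, 7, 0]
[3, 1, 0] <= [2, 7, 0]? False. Equal? False. Happens-before: False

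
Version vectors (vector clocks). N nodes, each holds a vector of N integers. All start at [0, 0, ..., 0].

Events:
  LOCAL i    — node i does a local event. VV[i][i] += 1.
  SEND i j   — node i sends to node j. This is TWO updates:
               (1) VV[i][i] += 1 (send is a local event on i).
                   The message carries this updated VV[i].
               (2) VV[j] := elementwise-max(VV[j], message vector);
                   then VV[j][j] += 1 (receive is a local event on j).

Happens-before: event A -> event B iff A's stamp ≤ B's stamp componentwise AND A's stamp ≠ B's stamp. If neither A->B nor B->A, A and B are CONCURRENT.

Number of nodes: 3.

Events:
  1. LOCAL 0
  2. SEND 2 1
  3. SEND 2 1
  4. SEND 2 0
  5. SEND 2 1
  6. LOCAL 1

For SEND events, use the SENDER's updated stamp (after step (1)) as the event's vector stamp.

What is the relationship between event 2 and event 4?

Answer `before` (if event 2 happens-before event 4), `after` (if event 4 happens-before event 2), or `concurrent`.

Initial: VV[0]=[0, 0, 0]
Initial: VV[1]=[0, 0, 0]
Initial: VV[2]=[0, 0, 0]
Event 1: LOCAL 0: VV[0][0]++ -> VV[0]=[1, 0, 0]
Event 2: SEND 2->1: VV[2][2]++ -> VV[2]=[0, 0, 1], msg_vec=[0, 0, 1]; VV[1]=max(VV[1],msg_vec) then VV[1][1]++ -> VV[1]=[0, 1, 1]
Event 3: SEND 2->1: VV[2][2]++ -> VV[2]=[0, 0, 2], msg_vec=[0, 0, 2]; VV[1]=max(VV[1],msg_vec) then VV[1][1]++ -> VV[1]=[0, 2, 2]
Event 4: SEND 2->0: VV[2][2]++ -> VV[2]=[0, 0, 3], msg_vec=[0, 0, 3]; VV[0]=max(VV[0],msg_vec) then VV[0][0]++ -> VV[0]=[2, 0, 3]
Event 5: SEND 2->1: VV[2][2]++ -> VV[2]=[0, 0, 4], msg_vec=[0, 0, 4]; VV[1]=max(VV[1],msg_vec) then VV[1][1]++ -> VV[1]=[0, 3, 4]
Event 6: LOCAL 1: VV[1][1]++ -> VV[1]=[0, 4, 4]
Event 2 stamp: [0, 0, 1]
Event 4 stamp: [0, 0, 3]
[0, 0, 1] <= [0, 0, 3]? True
[0, 0, 3] <= [0, 0, 1]? False
Relation: before

Answer: before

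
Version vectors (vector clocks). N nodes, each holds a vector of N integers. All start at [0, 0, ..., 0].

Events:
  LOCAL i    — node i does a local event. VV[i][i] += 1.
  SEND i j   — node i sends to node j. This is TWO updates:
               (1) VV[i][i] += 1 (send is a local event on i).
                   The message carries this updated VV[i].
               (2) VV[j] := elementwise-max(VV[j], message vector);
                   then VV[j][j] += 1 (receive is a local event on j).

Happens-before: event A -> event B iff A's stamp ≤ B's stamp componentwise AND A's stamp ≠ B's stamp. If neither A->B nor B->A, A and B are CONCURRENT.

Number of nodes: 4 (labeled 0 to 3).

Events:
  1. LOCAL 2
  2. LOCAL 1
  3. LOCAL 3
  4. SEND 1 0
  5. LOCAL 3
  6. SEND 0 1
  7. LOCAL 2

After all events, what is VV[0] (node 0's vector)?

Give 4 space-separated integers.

Answer: 2 2 0 0

Derivation:
Initial: VV[0]=[0, 0, 0, 0]
Initial: VV[1]=[0, 0, 0, 0]
Initial: VV[2]=[0, 0, 0, 0]
Initial: VV[3]=[0, 0, 0, 0]
Event 1: LOCAL 2: VV[2][2]++ -> VV[2]=[0, 0, 1, 0]
Event 2: LOCAL 1: VV[1][1]++ -> VV[1]=[0, 1, 0, 0]
Event 3: LOCAL 3: VV[3][3]++ -> VV[3]=[0, 0, 0, 1]
Event 4: SEND 1->0: VV[1][1]++ -> VV[1]=[0, 2, 0, 0], msg_vec=[0, 2, 0, 0]; VV[0]=max(VV[0],msg_vec) then VV[0][0]++ -> VV[0]=[1, 2, 0, 0]
Event 5: LOCAL 3: VV[3][3]++ -> VV[3]=[0, 0, 0, 2]
Event 6: SEND 0->1: VV[0][0]++ -> VV[0]=[2, 2, 0, 0], msg_vec=[2, 2, 0, 0]; VV[1]=max(VV[1],msg_vec) then VV[1][1]++ -> VV[1]=[2, 3, 0, 0]
Event 7: LOCAL 2: VV[2][2]++ -> VV[2]=[0, 0, 2, 0]
Final vectors: VV[0]=[2, 2, 0, 0]; VV[1]=[2, 3, 0, 0]; VV[2]=[0, 0, 2, 0]; VV[3]=[0, 0, 0, 2]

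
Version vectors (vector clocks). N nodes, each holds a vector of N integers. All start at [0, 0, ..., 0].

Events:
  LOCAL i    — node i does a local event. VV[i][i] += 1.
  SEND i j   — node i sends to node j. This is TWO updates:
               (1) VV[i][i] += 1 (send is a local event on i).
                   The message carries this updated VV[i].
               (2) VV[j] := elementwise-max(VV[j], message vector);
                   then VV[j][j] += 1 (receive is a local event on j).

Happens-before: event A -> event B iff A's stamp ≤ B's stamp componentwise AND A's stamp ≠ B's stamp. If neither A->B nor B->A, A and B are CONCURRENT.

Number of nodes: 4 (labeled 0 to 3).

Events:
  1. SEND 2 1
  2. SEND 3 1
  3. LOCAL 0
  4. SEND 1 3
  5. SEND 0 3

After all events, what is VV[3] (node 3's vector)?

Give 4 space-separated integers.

Answer: 2 3 1 3

Derivation:
Initial: VV[0]=[0, 0, 0, 0]
Initial: VV[1]=[0, 0, 0, 0]
Initial: VV[2]=[0, 0, 0, 0]
Initial: VV[3]=[0, 0, 0, 0]
Event 1: SEND 2->1: VV[2][2]++ -> VV[2]=[0, 0, 1, 0], msg_vec=[0, 0, 1, 0]; VV[1]=max(VV[1],msg_vec) then VV[1][1]++ -> VV[1]=[0, 1, 1, 0]
Event 2: SEND 3->1: VV[3][3]++ -> VV[3]=[0, 0, 0, 1], msg_vec=[0, 0, 0, 1]; VV[1]=max(VV[1],msg_vec) then VV[1][1]++ -> VV[1]=[0, 2, 1, 1]
Event 3: LOCAL 0: VV[0][0]++ -> VV[0]=[1, 0, 0, 0]
Event 4: SEND 1->3: VV[1][1]++ -> VV[1]=[0, 3, 1, 1], msg_vec=[0, 3, 1, 1]; VV[3]=max(VV[3],msg_vec) then VV[3][3]++ -> VV[3]=[0, 3, 1, 2]
Event 5: SEND 0->3: VV[0][0]++ -> VV[0]=[2, 0, 0, 0], msg_vec=[2, 0, 0, 0]; VV[3]=max(VV[3],msg_vec) then VV[3][3]++ -> VV[3]=[2, 3, 1, 3]
Final vectors: VV[0]=[2, 0, 0, 0]; VV[1]=[0, 3, 1, 1]; VV[2]=[0, 0, 1, 0]; VV[3]=[2, 3, 1, 3]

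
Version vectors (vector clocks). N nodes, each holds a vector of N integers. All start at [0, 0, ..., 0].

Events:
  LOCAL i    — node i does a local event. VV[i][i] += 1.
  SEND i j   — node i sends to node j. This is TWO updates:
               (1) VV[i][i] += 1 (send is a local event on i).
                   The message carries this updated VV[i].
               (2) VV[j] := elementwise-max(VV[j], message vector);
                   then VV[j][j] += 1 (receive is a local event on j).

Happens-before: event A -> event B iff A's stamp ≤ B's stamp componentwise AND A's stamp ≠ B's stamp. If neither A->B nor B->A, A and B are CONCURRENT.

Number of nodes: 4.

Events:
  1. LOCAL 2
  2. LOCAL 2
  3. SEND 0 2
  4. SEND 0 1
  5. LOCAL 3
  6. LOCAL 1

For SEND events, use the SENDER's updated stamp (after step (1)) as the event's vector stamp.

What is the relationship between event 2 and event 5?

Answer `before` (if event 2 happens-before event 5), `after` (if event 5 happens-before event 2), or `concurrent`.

Initial: VV[0]=[0, 0, 0, 0]
Initial: VV[1]=[0, 0, 0, 0]
Initial: VV[2]=[0, 0, 0, 0]
Initial: VV[3]=[0, 0, 0, 0]
Event 1: LOCAL 2: VV[2][2]++ -> VV[2]=[0, 0, 1, 0]
Event 2: LOCAL 2: VV[2][2]++ -> VV[2]=[0, 0, 2, 0]
Event 3: SEND 0->2: VV[0][0]++ -> VV[0]=[1, 0, 0, 0], msg_vec=[1, 0, 0, 0]; VV[2]=max(VV[2],msg_vec) then VV[2][2]++ -> VV[2]=[1, 0, 3, 0]
Event 4: SEND 0->1: VV[0][0]++ -> VV[0]=[2, 0, 0, 0], msg_vec=[2, 0, 0, 0]; VV[1]=max(VV[1],msg_vec) then VV[1][1]++ -> VV[1]=[2, 1, 0, 0]
Event 5: LOCAL 3: VV[3][3]++ -> VV[3]=[0, 0, 0, 1]
Event 6: LOCAL 1: VV[1][1]++ -> VV[1]=[2, 2, 0, 0]
Event 2 stamp: [0, 0, 2, 0]
Event 5 stamp: [0, 0, 0, 1]
[0, 0, 2, 0] <= [0, 0, 0, 1]? False
[0, 0, 0, 1] <= [0, 0, 2, 0]? False
Relation: concurrent

Answer: concurrent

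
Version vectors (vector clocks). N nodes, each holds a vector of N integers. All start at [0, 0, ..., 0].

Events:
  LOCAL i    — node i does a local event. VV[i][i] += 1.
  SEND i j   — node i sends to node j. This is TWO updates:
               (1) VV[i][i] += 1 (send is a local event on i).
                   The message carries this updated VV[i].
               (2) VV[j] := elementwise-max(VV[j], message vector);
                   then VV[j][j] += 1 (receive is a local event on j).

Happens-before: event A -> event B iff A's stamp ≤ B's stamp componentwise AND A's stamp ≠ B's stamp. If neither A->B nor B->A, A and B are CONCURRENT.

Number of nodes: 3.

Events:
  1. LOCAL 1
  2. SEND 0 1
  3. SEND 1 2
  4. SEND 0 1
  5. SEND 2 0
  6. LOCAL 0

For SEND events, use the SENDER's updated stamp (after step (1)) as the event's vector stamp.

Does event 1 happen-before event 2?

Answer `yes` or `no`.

Answer: no

Derivation:
Initial: VV[0]=[0, 0, 0]
Initial: VV[1]=[0, 0, 0]
Initial: VV[2]=[0, 0, 0]
Event 1: LOCAL 1: VV[1][1]++ -> VV[1]=[0, 1, 0]
Event 2: SEND 0->1: VV[0][0]++ -> VV[0]=[1, 0, 0], msg_vec=[1, 0, 0]; VV[1]=max(VV[1],msg_vec) then VV[1][1]++ -> VV[1]=[1, 2, 0]
Event 3: SEND 1->2: VV[1][1]++ -> VV[1]=[1, 3, 0], msg_vec=[1, 3, 0]; VV[2]=max(VV[2],msg_vec) then VV[2][2]++ -> VV[2]=[1, 3, 1]
Event 4: SEND 0->1: VV[0][0]++ -> VV[0]=[2, 0, 0], msg_vec=[2, 0, 0]; VV[1]=max(VV[1],msg_vec) then VV[1][1]++ -> VV[1]=[2, 4, 0]
Event 5: SEND 2->0: VV[2][2]++ -> VV[2]=[1, 3, 2], msg_vec=[1, 3, 2]; VV[0]=max(VV[0],msg_vec) then VV[0][0]++ -> VV[0]=[3, 3, 2]
Event 6: LOCAL 0: VV[0][0]++ -> VV[0]=[4, 3, 2]
Event 1 stamp: [0, 1, 0]
Event 2 stamp: [1, 0, 0]
[0, 1, 0] <= [1, 0, 0]? False. Equal? False. Happens-before: False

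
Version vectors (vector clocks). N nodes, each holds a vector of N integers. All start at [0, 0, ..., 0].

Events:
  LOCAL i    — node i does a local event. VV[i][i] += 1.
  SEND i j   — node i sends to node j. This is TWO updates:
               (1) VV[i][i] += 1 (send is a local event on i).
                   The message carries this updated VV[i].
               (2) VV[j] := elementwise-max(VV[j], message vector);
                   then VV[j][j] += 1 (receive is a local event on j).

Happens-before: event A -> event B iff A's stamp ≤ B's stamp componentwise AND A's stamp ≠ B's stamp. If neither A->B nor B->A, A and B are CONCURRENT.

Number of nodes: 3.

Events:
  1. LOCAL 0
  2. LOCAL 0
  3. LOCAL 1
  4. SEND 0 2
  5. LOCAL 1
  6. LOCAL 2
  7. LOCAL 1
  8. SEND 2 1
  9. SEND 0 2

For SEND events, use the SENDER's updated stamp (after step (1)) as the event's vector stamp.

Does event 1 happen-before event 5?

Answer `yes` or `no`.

Initial: VV[0]=[0, 0, 0]
Initial: VV[1]=[0, 0, 0]
Initial: VV[2]=[0, 0, 0]
Event 1: LOCAL 0: VV[0][0]++ -> VV[0]=[1, 0, 0]
Event 2: LOCAL 0: VV[0][0]++ -> VV[0]=[2, 0, 0]
Event 3: LOCAL 1: VV[1][1]++ -> VV[1]=[0, 1, 0]
Event 4: SEND 0->2: VV[0][0]++ -> VV[0]=[3, 0, 0], msg_vec=[3, 0, 0]; VV[2]=max(VV[2],msg_vec) then VV[2][2]++ -> VV[2]=[3, 0, 1]
Event 5: LOCAL 1: VV[1][1]++ -> VV[1]=[0, 2, 0]
Event 6: LOCAL 2: VV[2][2]++ -> VV[2]=[3, 0, 2]
Event 7: LOCAL 1: VV[1][1]++ -> VV[1]=[0, 3, 0]
Event 8: SEND 2->1: VV[2][2]++ -> VV[2]=[3, 0, 3], msg_vec=[3, 0, 3]; VV[1]=max(VV[1],msg_vec) then VV[1][1]++ -> VV[1]=[3, 4, 3]
Event 9: SEND 0->2: VV[0][0]++ -> VV[0]=[4, 0, 0], msg_vec=[4, 0, 0]; VV[2]=max(VV[2],msg_vec) then VV[2][2]++ -> VV[2]=[4, 0, 4]
Event 1 stamp: [1, 0, 0]
Event 5 stamp: [0, 2, 0]
[1, 0, 0] <= [0, 2, 0]? False. Equal? False. Happens-before: False

Answer: no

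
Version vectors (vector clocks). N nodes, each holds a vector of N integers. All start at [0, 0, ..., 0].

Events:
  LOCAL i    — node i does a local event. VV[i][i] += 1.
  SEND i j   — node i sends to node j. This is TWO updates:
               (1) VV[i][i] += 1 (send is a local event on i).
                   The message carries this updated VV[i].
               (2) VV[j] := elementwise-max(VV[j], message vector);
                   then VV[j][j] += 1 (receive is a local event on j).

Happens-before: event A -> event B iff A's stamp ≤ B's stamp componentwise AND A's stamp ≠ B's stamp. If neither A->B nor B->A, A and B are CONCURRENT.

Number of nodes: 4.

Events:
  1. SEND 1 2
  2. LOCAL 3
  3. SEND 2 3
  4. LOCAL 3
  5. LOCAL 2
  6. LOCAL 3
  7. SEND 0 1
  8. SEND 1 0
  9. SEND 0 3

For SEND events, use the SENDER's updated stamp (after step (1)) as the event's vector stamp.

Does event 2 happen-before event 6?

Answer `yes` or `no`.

Initial: VV[0]=[0, 0, 0, 0]
Initial: VV[1]=[0, 0, 0, 0]
Initial: VV[2]=[0, 0, 0, 0]
Initial: VV[3]=[0, 0, 0, 0]
Event 1: SEND 1->2: VV[1][1]++ -> VV[1]=[0, 1, 0, 0], msg_vec=[0, 1, 0, 0]; VV[2]=max(VV[2],msg_vec) then VV[2][2]++ -> VV[2]=[0, 1, 1, 0]
Event 2: LOCAL 3: VV[3][3]++ -> VV[3]=[0, 0, 0, 1]
Event 3: SEND 2->3: VV[2][2]++ -> VV[2]=[0, 1, 2, 0], msg_vec=[0, 1, 2, 0]; VV[3]=max(VV[3],msg_vec) then VV[3][3]++ -> VV[3]=[0, 1, 2, 2]
Event 4: LOCAL 3: VV[3][3]++ -> VV[3]=[0, 1, 2, 3]
Event 5: LOCAL 2: VV[2][2]++ -> VV[2]=[0, 1, 3, 0]
Event 6: LOCAL 3: VV[3][3]++ -> VV[3]=[0, 1, 2, 4]
Event 7: SEND 0->1: VV[0][0]++ -> VV[0]=[1, 0, 0, 0], msg_vec=[1, 0, 0, 0]; VV[1]=max(VV[1],msg_vec) then VV[1][1]++ -> VV[1]=[1, 2, 0, 0]
Event 8: SEND 1->0: VV[1][1]++ -> VV[1]=[1, 3, 0, 0], msg_vec=[1, 3, 0, 0]; VV[0]=max(VV[0],msg_vec) then VV[0][0]++ -> VV[0]=[2, 3, 0, 0]
Event 9: SEND 0->3: VV[0][0]++ -> VV[0]=[3, 3, 0, 0], msg_vec=[3, 3, 0, 0]; VV[3]=max(VV[3],msg_vec) then VV[3][3]++ -> VV[3]=[3, 3, 2, 5]
Event 2 stamp: [0, 0, 0, 1]
Event 6 stamp: [0, 1, 2, 4]
[0, 0, 0, 1] <= [0, 1, 2, 4]? True. Equal? False. Happens-before: True

Answer: yes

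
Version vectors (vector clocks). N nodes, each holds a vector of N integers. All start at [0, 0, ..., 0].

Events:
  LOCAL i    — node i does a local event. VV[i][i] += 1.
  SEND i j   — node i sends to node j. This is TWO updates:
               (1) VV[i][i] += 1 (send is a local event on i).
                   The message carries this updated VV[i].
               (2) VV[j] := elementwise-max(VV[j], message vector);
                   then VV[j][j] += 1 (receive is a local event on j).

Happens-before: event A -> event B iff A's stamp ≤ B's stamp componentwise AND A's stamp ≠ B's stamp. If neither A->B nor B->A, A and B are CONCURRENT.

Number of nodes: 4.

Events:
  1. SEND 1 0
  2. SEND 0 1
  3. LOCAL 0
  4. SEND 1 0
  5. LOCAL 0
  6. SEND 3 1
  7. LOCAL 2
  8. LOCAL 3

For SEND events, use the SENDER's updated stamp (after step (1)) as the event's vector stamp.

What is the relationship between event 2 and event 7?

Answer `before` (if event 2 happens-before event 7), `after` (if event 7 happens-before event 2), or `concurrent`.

Initial: VV[0]=[0, 0, 0, 0]
Initial: VV[1]=[0, 0, 0, 0]
Initial: VV[2]=[0, 0, 0, 0]
Initial: VV[3]=[0, 0, 0, 0]
Event 1: SEND 1->0: VV[1][1]++ -> VV[1]=[0, 1, 0, 0], msg_vec=[0, 1, 0, 0]; VV[0]=max(VV[0],msg_vec) then VV[0][0]++ -> VV[0]=[1, 1, 0, 0]
Event 2: SEND 0->1: VV[0][0]++ -> VV[0]=[2, 1, 0, 0], msg_vec=[2, 1, 0, 0]; VV[1]=max(VV[1],msg_vec) then VV[1][1]++ -> VV[1]=[2, 2, 0, 0]
Event 3: LOCAL 0: VV[0][0]++ -> VV[0]=[3, 1, 0, 0]
Event 4: SEND 1->0: VV[1][1]++ -> VV[1]=[2, 3, 0, 0], msg_vec=[2, 3, 0, 0]; VV[0]=max(VV[0],msg_vec) then VV[0][0]++ -> VV[0]=[4, 3, 0, 0]
Event 5: LOCAL 0: VV[0][0]++ -> VV[0]=[5, 3, 0, 0]
Event 6: SEND 3->1: VV[3][3]++ -> VV[3]=[0, 0, 0, 1], msg_vec=[0, 0, 0, 1]; VV[1]=max(VV[1],msg_vec) then VV[1][1]++ -> VV[1]=[2, 4, 0, 1]
Event 7: LOCAL 2: VV[2][2]++ -> VV[2]=[0, 0, 1, 0]
Event 8: LOCAL 3: VV[3][3]++ -> VV[3]=[0, 0, 0, 2]
Event 2 stamp: [2, 1, 0, 0]
Event 7 stamp: [0, 0, 1, 0]
[2, 1, 0, 0] <= [0, 0, 1, 0]? False
[0, 0, 1, 0] <= [2, 1, 0, 0]? False
Relation: concurrent

Answer: concurrent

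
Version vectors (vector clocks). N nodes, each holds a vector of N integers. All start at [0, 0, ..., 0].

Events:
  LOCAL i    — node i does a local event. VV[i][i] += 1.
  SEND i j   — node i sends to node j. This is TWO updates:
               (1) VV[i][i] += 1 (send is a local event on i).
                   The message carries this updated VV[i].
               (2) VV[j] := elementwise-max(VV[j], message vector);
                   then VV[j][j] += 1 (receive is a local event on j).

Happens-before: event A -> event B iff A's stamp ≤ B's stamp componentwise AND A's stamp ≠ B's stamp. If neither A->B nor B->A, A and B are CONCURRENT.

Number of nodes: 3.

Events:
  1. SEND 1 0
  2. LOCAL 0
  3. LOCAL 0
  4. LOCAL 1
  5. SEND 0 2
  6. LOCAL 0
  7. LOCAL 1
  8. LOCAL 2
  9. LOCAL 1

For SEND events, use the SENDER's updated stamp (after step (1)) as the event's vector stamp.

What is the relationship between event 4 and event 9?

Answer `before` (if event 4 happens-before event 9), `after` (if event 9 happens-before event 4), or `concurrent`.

Answer: before

Derivation:
Initial: VV[0]=[0, 0, 0]
Initial: VV[1]=[0, 0, 0]
Initial: VV[2]=[0, 0, 0]
Event 1: SEND 1->0: VV[1][1]++ -> VV[1]=[0, 1, 0], msg_vec=[0, 1, 0]; VV[0]=max(VV[0],msg_vec) then VV[0][0]++ -> VV[0]=[1, 1, 0]
Event 2: LOCAL 0: VV[0][0]++ -> VV[0]=[2, 1, 0]
Event 3: LOCAL 0: VV[0][0]++ -> VV[0]=[3, 1, 0]
Event 4: LOCAL 1: VV[1][1]++ -> VV[1]=[0, 2, 0]
Event 5: SEND 0->2: VV[0][0]++ -> VV[0]=[4, 1, 0], msg_vec=[4, 1, 0]; VV[2]=max(VV[2],msg_vec) then VV[2][2]++ -> VV[2]=[4, 1, 1]
Event 6: LOCAL 0: VV[0][0]++ -> VV[0]=[5, 1, 0]
Event 7: LOCAL 1: VV[1][1]++ -> VV[1]=[0, 3, 0]
Event 8: LOCAL 2: VV[2][2]++ -> VV[2]=[4, 1, 2]
Event 9: LOCAL 1: VV[1][1]++ -> VV[1]=[0, 4, 0]
Event 4 stamp: [0, 2, 0]
Event 9 stamp: [0, 4, 0]
[0, 2, 0] <= [0, 4, 0]? True
[0, 4, 0] <= [0, 2, 0]? False
Relation: before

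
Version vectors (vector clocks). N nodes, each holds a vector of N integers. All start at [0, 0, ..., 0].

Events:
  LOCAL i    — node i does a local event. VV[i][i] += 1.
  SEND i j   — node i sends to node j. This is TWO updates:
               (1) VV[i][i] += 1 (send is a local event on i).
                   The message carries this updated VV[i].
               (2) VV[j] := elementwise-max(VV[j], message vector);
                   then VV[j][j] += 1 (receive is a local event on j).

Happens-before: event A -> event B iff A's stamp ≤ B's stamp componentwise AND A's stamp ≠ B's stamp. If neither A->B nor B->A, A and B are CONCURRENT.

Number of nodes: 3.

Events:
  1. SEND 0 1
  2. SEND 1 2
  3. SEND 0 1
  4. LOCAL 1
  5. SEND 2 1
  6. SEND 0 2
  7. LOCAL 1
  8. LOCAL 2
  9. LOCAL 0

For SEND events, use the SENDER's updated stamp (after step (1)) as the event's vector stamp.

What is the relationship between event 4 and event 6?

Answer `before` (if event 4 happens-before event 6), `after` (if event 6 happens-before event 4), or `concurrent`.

Initial: VV[0]=[0, 0, 0]
Initial: VV[1]=[0, 0, 0]
Initial: VV[2]=[0, 0, 0]
Event 1: SEND 0->1: VV[0][0]++ -> VV[0]=[1, 0, 0], msg_vec=[1, 0, 0]; VV[1]=max(VV[1],msg_vec) then VV[1][1]++ -> VV[1]=[1, 1, 0]
Event 2: SEND 1->2: VV[1][1]++ -> VV[1]=[1, 2, 0], msg_vec=[1, 2, 0]; VV[2]=max(VV[2],msg_vec) then VV[2][2]++ -> VV[2]=[1, 2, 1]
Event 3: SEND 0->1: VV[0][0]++ -> VV[0]=[2, 0, 0], msg_vec=[2, 0, 0]; VV[1]=max(VV[1],msg_vec) then VV[1][1]++ -> VV[1]=[2, 3, 0]
Event 4: LOCAL 1: VV[1][1]++ -> VV[1]=[2, 4, 0]
Event 5: SEND 2->1: VV[2][2]++ -> VV[2]=[1, 2, 2], msg_vec=[1, 2, 2]; VV[1]=max(VV[1],msg_vec) then VV[1][1]++ -> VV[1]=[2, 5, 2]
Event 6: SEND 0->2: VV[0][0]++ -> VV[0]=[3, 0, 0], msg_vec=[3, 0, 0]; VV[2]=max(VV[2],msg_vec) then VV[2][2]++ -> VV[2]=[3, 2, 3]
Event 7: LOCAL 1: VV[1][1]++ -> VV[1]=[2, 6, 2]
Event 8: LOCAL 2: VV[2][2]++ -> VV[2]=[3, 2, 4]
Event 9: LOCAL 0: VV[0][0]++ -> VV[0]=[4, 0, 0]
Event 4 stamp: [2, 4, 0]
Event 6 stamp: [3, 0, 0]
[2, 4, 0] <= [3, 0, 0]? False
[3, 0, 0] <= [2, 4, 0]? False
Relation: concurrent

Answer: concurrent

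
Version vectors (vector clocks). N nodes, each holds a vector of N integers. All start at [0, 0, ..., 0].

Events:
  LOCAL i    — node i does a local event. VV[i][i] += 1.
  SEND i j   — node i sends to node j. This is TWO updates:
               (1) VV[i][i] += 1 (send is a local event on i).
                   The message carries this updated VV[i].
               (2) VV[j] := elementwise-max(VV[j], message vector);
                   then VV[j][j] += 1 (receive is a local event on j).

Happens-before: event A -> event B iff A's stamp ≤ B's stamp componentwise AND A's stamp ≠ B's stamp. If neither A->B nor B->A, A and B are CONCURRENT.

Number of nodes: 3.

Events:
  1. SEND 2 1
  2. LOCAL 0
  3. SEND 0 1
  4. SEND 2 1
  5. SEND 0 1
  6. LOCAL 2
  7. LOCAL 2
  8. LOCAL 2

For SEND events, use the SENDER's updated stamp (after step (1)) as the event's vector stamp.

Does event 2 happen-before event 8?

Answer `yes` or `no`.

Answer: no

Derivation:
Initial: VV[0]=[0, 0, 0]
Initial: VV[1]=[0, 0, 0]
Initial: VV[2]=[0, 0, 0]
Event 1: SEND 2->1: VV[2][2]++ -> VV[2]=[0, 0, 1], msg_vec=[0, 0, 1]; VV[1]=max(VV[1],msg_vec) then VV[1][1]++ -> VV[1]=[0, 1, 1]
Event 2: LOCAL 0: VV[0][0]++ -> VV[0]=[1, 0, 0]
Event 3: SEND 0->1: VV[0][0]++ -> VV[0]=[2, 0, 0], msg_vec=[2, 0, 0]; VV[1]=max(VV[1],msg_vec) then VV[1][1]++ -> VV[1]=[2, 2, 1]
Event 4: SEND 2->1: VV[2][2]++ -> VV[2]=[0, 0, 2], msg_vec=[0, 0, 2]; VV[1]=max(VV[1],msg_vec) then VV[1][1]++ -> VV[1]=[2, 3, 2]
Event 5: SEND 0->1: VV[0][0]++ -> VV[0]=[3, 0, 0], msg_vec=[3, 0, 0]; VV[1]=max(VV[1],msg_vec) then VV[1][1]++ -> VV[1]=[3, 4, 2]
Event 6: LOCAL 2: VV[2][2]++ -> VV[2]=[0, 0, 3]
Event 7: LOCAL 2: VV[2][2]++ -> VV[2]=[0, 0, 4]
Event 8: LOCAL 2: VV[2][2]++ -> VV[2]=[0, 0, 5]
Event 2 stamp: [1, 0, 0]
Event 8 stamp: [0, 0, 5]
[1, 0, 0] <= [0, 0, 5]? False. Equal? False. Happens-before: False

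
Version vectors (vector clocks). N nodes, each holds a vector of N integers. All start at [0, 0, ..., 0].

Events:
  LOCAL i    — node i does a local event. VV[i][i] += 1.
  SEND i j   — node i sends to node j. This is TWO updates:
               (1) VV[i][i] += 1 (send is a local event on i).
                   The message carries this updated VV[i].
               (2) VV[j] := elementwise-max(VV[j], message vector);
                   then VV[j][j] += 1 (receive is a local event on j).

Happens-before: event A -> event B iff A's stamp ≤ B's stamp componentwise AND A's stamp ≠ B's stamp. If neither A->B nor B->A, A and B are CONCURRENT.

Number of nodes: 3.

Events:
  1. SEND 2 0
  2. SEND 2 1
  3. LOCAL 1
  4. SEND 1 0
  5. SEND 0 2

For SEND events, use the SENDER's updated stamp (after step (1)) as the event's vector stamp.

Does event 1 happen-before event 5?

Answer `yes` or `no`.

Initial: VV[0]=[0, 0, 0]
Initial: VV[1]=[0, 0, 0]
Initial: VV[2]=[0, 0, 0]
Event 1: SEND 2->0: VV[2][2]++ -> VV[2]=[0, 0, 1], msg_vec=[0, 0, 1]; VV[0]=max(VV[0],msg_vec) then VV[0][0]++ -> VV[0]=[1, 0, 1]
Event 2: SEND 2->1: VV[2][2]++ -> VV[2]=[0, 0, 2], msg_vec=[0, 0, 2]; VV[1]=max(VV[1],msg_vec) then VV[1][1]++ -> VV[1]=[0, 1, 2]
Event 3: LOCAL 1: VV[1][1]++ -> VV[1]=[0, 2, 2]
Event 4: SEND 1->0: VV[1][1]++ -> VV[1]=[0, 3, 2], msg_vec=[0, 3, 2]; VV[0]=max(VV[0],msg_vec) then VV[0][0]++ -> VV[0]=[2, 3, 2]
Event 5: SEND 0->2: VV[0][0]++ -> VV[0]=[3, 3, 2], msg_vec=[3, 3, 2]; VV[2]=max(VV[2],msg_vec) then VV[2][2]++ -> VV[2]=[3, 3, 3]
Event 1 stamp: [0, 0, 1]
Event 5 stamp: [3, 3, 2]
[0, 0, 1] <= [3, 3, 2]? True. Equal? False. Happens-before: True

Answer: yes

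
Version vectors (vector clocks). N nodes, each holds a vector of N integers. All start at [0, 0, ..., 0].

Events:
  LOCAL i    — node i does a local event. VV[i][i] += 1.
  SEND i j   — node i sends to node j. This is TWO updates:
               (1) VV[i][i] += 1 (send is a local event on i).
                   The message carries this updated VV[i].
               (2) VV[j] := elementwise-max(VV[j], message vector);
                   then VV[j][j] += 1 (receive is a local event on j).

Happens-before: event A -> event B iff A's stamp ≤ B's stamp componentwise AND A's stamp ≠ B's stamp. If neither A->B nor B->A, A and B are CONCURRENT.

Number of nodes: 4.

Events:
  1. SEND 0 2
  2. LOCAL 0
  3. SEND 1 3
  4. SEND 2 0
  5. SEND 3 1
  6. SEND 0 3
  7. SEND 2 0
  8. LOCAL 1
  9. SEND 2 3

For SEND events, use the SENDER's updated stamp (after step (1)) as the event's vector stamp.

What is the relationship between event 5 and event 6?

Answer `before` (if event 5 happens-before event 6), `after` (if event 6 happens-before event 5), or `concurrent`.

Initial: VV[0]=[0, 0, 0, 0]
Initial: VV[1]=[0, 0, 0, 0]
Initial: VV[2]=[0, 0, 0, 0]
Initial: VV[3]=[0, 0, 0, 0]
Event 1: SEND 0->2: VV[0][0]++ -> VV[0]=[1, 0, 0, 0], msg_vec=[1, 0, 0, 0]; VV[2]=max(VV[2],msg_vec) then VV[2][2]++ -> VV[2]=[1, 0, 1, 0]
Event 2: LOCAL 0: VV[0][0]++ -> VV[0]=[2, 0, 0, 0]
Event 3: SEND 1->3: VV[1][1]++ -> VV[1]=[0, 1, 0, 0], msg_vec=[0, 1, 0, 0]; VV[3]=max(VV[3],msg_vec) then VV[3][3]++ -> VV[3]=[0, 1, 0, 1]
Event 4: SEND 2->0: VV[2][2]++ -> VV[2]=[1, 0, 2, 0], msg_vec=[1, 0, 2, 0]; VV[0]=max(VV[0],msg_vec) then VV[0][0]++ -> VV[0]=[3, 0, 2, 0]
Event 5: SEND 3->1: VV[3][3]++ -> VV[3]=[0, 1, 0, 2], msg_vec=[0, 1, 0, 2]; VV[1]=max(VV[1],msg_vec) then VV[1][1]++ -> VV[1]=[0, 2, 0, 2]
Event 6: SEND 0->3: VV[0][0]++ -> VV[0]=[4, 0, 2, 0], msg_vec=[4, 0, 2, 0]; VV[3]=max(VV[3],msg_vec) then VV[3][3]++ -> VV[3]=[4, 1, 2, 3]
Event 7: SEND 2->0: VV[2][2]++ -> VV[2]=[1, 0, 3, 0], msg_vec=[1, 0, 3, 0]; VV[0]=max(VV[0],msg_vec) then VV[0][0]++ -> VV[0]=[5, 0, 3, 0]
Event 8: LOCAL 1: VV[1][1]++ -> VV[1]=[0, 3, 0, 2]
Event 9: SEND 2->3: VV[2][2]++ -> VV[2]=[1, 0, 4, 0], msg_vec=[1, 0, 4, 0]; VV[3]=max(VV[3],msg_vec) then VV[3][3]++ -> VV[3]=[4, 1, 4, 4]
Event 5 stamp: [0, 1, 0, 2]
Event 6 stamp: [4, 0, 2, 0]
[0, 1, 0, 2] <= [4, 0, 2, 0]? False
[4, 0, 2, 0] <= [0, 1, 0, 2]? False
Relation: concurrent

Answer: concurrent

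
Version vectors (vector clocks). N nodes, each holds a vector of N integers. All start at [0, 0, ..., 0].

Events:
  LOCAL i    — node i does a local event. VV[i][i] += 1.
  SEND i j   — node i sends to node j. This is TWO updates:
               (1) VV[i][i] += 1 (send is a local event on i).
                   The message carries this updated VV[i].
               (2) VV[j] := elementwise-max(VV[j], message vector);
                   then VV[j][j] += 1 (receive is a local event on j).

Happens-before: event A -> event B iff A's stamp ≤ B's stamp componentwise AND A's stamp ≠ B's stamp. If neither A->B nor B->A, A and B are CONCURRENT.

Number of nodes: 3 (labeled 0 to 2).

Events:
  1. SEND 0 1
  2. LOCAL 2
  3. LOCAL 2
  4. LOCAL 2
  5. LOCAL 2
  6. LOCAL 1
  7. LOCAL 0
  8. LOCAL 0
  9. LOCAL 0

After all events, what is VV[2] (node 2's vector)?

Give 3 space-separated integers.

Initial: VV[0]=[0, 0, 0]
Initial: VV[1]=[0, 0, 0]
Initial: VV[2]=[0, 0, 0]
Event 1: SEND 0->1: VV[0][0]++ -> VV[0]=[1, 0, 0], msg_vec=[1, 0, 0]; VV[1]=max(VV[1],msg_vec) then VV[1][1]++ -> VV[1]=[1, 1, 0]
Event 2: LOCAL 2: VV[2][2]++ -> VV[2]=[0, 0, 1]
Event 3: LOCAL 2: VV[2][2]++ -> VV[2]=[0, 0, 2]
Event 4: LOCAL 2: VV[2][2]++ -> VV[2]=[0, 0, 3]
Event 5: LOCAL 2: VV[2][2]++ -> VV[2]=[0, 0, 4]
Event 6: LOCAL 1: VV[1][1]++ -> VV[1]=[1, 2, 0]
Event 7: LOCAL 0: VV[0][0]++ -> VV[0]=[2, 0, 0]
Event 8: LOCAL 0: VV[0][0]++ -> VV[0]=[3, 0, 0]
Event 9: LOCAL 0: VV[0][0]++ -> VV[0]=[4, 0, 0]
Final vectors: VV[0]=[4, 0, 0]; VV[1]=[1, 2, 0]; VV[2]=[0, 0, 4]

Answer: 0 0 4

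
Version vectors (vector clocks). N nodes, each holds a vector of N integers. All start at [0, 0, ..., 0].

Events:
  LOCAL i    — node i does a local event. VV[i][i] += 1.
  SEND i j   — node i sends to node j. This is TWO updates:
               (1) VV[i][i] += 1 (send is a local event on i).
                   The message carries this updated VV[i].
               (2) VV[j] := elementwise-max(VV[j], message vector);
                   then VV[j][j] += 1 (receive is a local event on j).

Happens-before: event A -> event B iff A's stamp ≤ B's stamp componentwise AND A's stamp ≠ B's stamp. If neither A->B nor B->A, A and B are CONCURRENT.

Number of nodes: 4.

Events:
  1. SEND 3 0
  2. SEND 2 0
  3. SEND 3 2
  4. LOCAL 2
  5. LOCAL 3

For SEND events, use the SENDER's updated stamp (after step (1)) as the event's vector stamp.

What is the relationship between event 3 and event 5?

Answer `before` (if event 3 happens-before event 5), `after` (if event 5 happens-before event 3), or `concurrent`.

Answer: before

Derivation:
Initial: VV[0]=[0, 0, 0, 0]
Initial: VV[1]=[0, 0, 0, 0]
Initial: VV[2]=[0, 0, 0, 0]
Initial: VV[3]=[0, 0, 0, 0]
Event 1: SEND 3->0: VV[3][3]++ -> VV[3]=[0, 0, 0, 1], msg_vec=[0, 0, 0, 1]; VV[0]=max(VV[0],msg_vec) then VV[0][0]++ -> VV[0]=[1, 0, 0, 1]
Event 2: SEND 2->0: VV[2][2]++ -> VV[2]=[0, 0, 1, 0], msg_vec=[0, 0, 1, 0]; VV[0]=max(VV[0],msg_vec) then VV[0][0]++ -> VV[0]=[2, 0, 1, 1]
Event 3: SEND 3->2: VV[3][3]++ -> VV[3]=[0, 0, 0, 2], msg_vec=[0, 0, 0, 2]; VV[2]=max(VV[2],msg_vec) then VV[2][2]++ -> VV[2]=[0, 0, 2, 2]
Event 4: LOCAL 2: VV[2][2]++ -> VV[2]=[0, 0, 3, 2]
Event 5: LOCAL 3: VV[3][3]++ -> VV[3]=[0, 0, 0, 3]
Event 3 stamp: [0, 0, 0, 2]
Event 5 stamp: [0, 0, 0, 3]
[0, 0, 0, 2] <= [0, 0, 0, 3]? True
[0, 0, 0, 3] <= [0, 0, 0, 2]? False
Relation: before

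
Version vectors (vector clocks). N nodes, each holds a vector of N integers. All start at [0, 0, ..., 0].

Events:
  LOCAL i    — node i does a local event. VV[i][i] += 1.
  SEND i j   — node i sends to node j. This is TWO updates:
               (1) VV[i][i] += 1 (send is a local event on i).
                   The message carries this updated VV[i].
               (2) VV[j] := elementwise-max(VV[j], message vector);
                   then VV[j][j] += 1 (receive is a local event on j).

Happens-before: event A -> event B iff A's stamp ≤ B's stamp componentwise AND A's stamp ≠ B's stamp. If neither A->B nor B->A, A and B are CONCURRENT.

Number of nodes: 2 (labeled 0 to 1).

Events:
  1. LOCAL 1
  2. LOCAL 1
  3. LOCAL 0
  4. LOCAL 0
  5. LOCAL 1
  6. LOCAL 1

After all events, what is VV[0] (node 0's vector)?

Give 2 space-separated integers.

Answer: 2 0

Derivation:
Initial: VV[0]=[0, 0]
Initial: VV[1]=[0, 0]
Event 1: LOCAL 1: VV[1][1]++ -> VV[1]=[0, 1]
Event 2: LOCAL 1: VV[1][1]++ -> VV[1]=[0, 2]
Event 3: LOCAL 0: VV[0][0]++ -> VV[0]=[1, 0]
Event 4: LOCAL 0: VV[0][0]++ -> VV[0]=[2, 0]
Event 5: LOCAL 1: VV[1][1]++ -> VV[1]=[0, 3]
Event 6: LOCAL 1: VV[1][1]++ -> VV[1]=[0, 4]
Final vectors: VV[0]=[2, 0]; VV[1]=[0, 4]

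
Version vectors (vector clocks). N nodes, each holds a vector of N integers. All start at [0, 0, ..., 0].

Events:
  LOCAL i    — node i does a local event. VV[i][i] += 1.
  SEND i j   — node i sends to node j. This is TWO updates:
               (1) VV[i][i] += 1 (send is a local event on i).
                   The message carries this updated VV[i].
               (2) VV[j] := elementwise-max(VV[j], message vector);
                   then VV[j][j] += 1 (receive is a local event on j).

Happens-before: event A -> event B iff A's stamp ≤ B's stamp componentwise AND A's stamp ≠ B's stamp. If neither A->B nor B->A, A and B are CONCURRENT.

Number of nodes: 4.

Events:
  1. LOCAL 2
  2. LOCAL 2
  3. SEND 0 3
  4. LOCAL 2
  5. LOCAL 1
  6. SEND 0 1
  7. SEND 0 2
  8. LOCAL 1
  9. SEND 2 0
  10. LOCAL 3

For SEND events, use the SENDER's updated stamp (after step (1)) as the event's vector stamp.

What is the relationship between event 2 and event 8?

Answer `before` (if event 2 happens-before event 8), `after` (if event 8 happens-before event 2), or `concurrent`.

Initial: VV[0]=[0, 0, 0, 0]
Initial: VV[1]=[0, 0, 0, 0]
Initial: VV[2]=[0, 0, 0, 0]
Initial: VV[3]=[0, 0, 0, 0]
Event 1: LOCAL 2: VV[2][2]++ -> VV[2]=[0, 0, 1, 0]
Event 2: LOCAL 2: VV[2][2]++ -> VV[2]=[0, 0, 2, 0]
Event 3: SEND 0->3: VV[0][0]++ -> VV[0]=[1, 0, 0, 0], msg_vec=[1, 0, 0, 0]; VV[3]=max(VV[3],msg_vec) then VV[3][3]++ -> VV[3]=[1, 0, 0, 1]
Event 4: LOCAL 2: VV[2][2]++ -> VV[2]=[0, 0, 3, 0]
Event 5: LOCAL 1: VV[1][1]++ -> VV[1]=[0, 1, 0, 0]
Event 6: SEND 0->1: VV[0][0]++ -> VV[0]=[2, 0, 0, 0], msg_vec=[2, 0, 0, 0]; VV[1]=max(VV[1],msg_vec) then VV[1][1]++ -> VV[1]=[2, 2, 0, 0]
Event 7: SEND 0->2: VV[0][0]++ -> VV[0]=[3, 0, 0, 0], msg_vec=[3, 0, 0, 0]; VV[2]=max(VV[2],msg_vec) then VV[2][2]++ -> VV[2]=[3, 0, 4, 0]
Event 8: LOCAL 1: VV[1][1]++ -> VV[1]=[2, 3, 0, 0]
Event 9: SEND 2->0: VV[2][2]++ -> VV[2]=[3, 0, 5, 0], msg_vec=[3, 0, 5, 0]; VV[0]=max(VV[0],msg_vec) then VV[0][0]++ -> VV[0]=[4, 0, 5, 0]
Event 10: LOCAL 3: VV[3][3]++ -> VV[3]=[1, 0, 0, 2]
Event 2 stamp: [0, 0, 2, 0]
Event 8 stamp: [2, 3, 0, 0]
[0, 0, 2, 0] <= [2, 3, 0, 0]? False
[2, 3, 0, 0] <= [0, 0, 2, 0]? False
Relation: concurrent

Answer: concurrent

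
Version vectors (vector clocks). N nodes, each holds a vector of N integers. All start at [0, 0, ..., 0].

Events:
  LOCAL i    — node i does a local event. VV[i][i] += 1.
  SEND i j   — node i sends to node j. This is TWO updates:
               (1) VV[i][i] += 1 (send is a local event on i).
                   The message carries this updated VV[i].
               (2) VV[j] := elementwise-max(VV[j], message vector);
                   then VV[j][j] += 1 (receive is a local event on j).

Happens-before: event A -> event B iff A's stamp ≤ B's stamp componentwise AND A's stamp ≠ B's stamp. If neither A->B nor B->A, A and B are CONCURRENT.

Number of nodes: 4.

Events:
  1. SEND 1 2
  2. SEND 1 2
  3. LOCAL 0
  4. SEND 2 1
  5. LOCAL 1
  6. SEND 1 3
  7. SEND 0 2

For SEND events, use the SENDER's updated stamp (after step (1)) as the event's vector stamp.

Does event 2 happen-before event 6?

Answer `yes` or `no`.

Initial: VV[0]=[0, 0, 0, 0]
Initial: VV[1]=[0, 0, 0, 0]
Initial: VV[2]=[0, 0, 0, 0]
Initial: VV[3]=[0, 0, 0, 0]
Event 1: SEND 1->2: VV[1][1]++ -> VV[1]=[0, 1, 0, 0], msg_vec=[0, 1, 0, 0]; VV[2]=max(VV[2],msg_vec) then VV[2][2]++ -> VV[2]=[0, 1, 1, 0]
Event 2: SEND 1->2: VV[1][1]++ -> VV[1]=[0, 2, 0, 0], msg_vec=[0, 2, 0, 0]; VV[2]=max(VV[2],msg_vec) then VV[2][2]++ -> VV[2]=[0, 2, 2, 0]
Event 3: LOCAL 0: VV[0][0]++ -> VV[0]=[1, 0, 0, 0]
Event 4: SEND 2->1: VV[2][2]++ -> VV[2]=[0, 2, 3, 0], msg_vec=[0, 2, 3, 0]; VV[1]=max(VV[1],msg_vec) then VV[1][1]++ -> VV[1]=[0, 3, 3, 0]
Event 5: LOCAL 1: VV[1][1]++ -> VV[1]=[0, 4, 3, 0]
Event 6: SEND 1->3: VV[1][1]++ -> VV[1]=[0, 5, 3, 0], msg_vec=[0, 5, 3, 0]; VV[3]=max(VV[3],msg_vec) then VV[3][3]++ -> VV[3]=[0, 5, 3, 1]
Event 7: SEND 0->2: VV[0][0]++ -> VV[0]=[2, 0, 0, 0], msg_vec=[2, 0, 0, 0]; VV[2]=max(VV[2],msg_vec) then VV[2][2]++ -> VV[2]=[2, 2, 4, 0]
Event 2 stamp: [0, 2, 0, 0]
Event 6 stamp: [0, 5, 3, 0]
[0, 2, 0, 0] <= [0, 5, 3, 0]? True. Equal? False. Happens-before: True

Answer: yes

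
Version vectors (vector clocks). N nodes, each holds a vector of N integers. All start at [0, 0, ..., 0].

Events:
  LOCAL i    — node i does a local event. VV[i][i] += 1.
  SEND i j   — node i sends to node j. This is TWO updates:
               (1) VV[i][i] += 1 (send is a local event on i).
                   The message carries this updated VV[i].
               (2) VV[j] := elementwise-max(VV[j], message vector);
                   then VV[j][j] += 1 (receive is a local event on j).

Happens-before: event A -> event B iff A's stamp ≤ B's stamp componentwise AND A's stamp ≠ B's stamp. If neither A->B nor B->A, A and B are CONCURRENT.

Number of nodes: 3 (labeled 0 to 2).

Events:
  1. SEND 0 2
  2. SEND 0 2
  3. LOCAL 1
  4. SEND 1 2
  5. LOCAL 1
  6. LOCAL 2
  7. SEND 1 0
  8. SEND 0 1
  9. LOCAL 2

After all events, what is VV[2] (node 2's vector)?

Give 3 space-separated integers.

Initial: VV[0]=[0, 0, 0]
Initial: VV[1]=[0, 0, 0]
Initial: VV[2]=[0, 0, 0]
Event 1: SEND 0->2: VV[0][0]++ -> VV[0]=[1, 0, 0], msg_vec=[1, 0, 0]; VV[2]=max(VV[2],msg_vec) then VV[2][2]++ -> VV[2]=[1, 0, 1]
Event 2: SEND 0->2: VV[0][0]++ -> VV[0]=[2, 0, 0], msg_vec=[2, 0, 0]; VV[2]=max(VV[2],msg_vec) then VV[2][2]++ -> VV[2]=[2, 0, 2]
Event 3: LOCAL 1: VV[1][1]++ -> VV[1]=[0, 1, 0]
Event 4: SEND 1->2: VV[1][1]++ -> VV[1]=[0, 2, 0], msg_vec=[0, 2, 0]; VV[2]=max(VV[2],msg_vec) then VV[2][2]++ -> VV[2]=[2, 2, 3]
Event 5: LOCAL 1: VV[1][1]++ -> VV[1]=[0, 3, 0]
Event 6: LOCAL 2: VV[2][2]++ -> VV[2]=[2, 2, 4]
Event 7: SEND 1->0: VV[1][1]++ -> VV[1]=[0, 4, 0], msg_vec=[0, 4, 0]; VV[0]=max(VV[0],msg_vec) then VV[0][0]++ -> VV[0]=[3, 4, 0]
Event 8: SEND 0->1: VV[0][0]++ -> VV[0]=[4, 4, 0], msg_vec=[4, 4, 0]; VV[1]=max(VV[1],msg_vec) then VV[1][1]++ -> VV[1]=[4, 5, 0]
Event 9: LOCAL 2: VV[2][2]++ -> VV[2]=[2, 2, 5]
Final vectors: VV[0]=[4, 4, 0]; VV[1]=[4, 5, 0]; VV[2]=[2, 2, 5]

Answer: 2 2 5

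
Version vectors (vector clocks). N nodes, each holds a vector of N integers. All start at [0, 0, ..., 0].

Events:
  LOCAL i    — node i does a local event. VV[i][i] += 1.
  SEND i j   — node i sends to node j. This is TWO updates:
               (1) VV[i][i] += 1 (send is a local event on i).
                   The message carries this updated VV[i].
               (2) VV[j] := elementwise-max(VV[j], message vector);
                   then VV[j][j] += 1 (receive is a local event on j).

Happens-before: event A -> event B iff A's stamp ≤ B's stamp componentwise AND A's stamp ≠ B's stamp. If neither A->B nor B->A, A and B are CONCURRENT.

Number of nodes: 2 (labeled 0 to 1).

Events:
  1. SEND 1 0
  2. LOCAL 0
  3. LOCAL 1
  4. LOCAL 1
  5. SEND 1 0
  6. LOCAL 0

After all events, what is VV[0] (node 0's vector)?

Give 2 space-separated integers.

Answer: 4 4

Derivation:
Initial: VV[0]=[0, 0]
Initial: VV[1]=[0, 0]
Event 1: SEND 1->0: VV[1][1]++ -> VV[1]=[0, 1], msg_vec=[0, 1]; VV[0]=max(VV[0],msg_vec) then VV[0][0]++ -> VV[0]=[1, 1]
Event 2: LOCAL 0: VV[0][0]++ -> VV[0]=[2, 1]
Event 3: LOCAL 1: VV[1][1]++ -> VV[1]=[0, 2]
Event 4: LOCAL 1: VV[1][1]++ -> VV[1]=[0, 3]
Event 5: SEND 1->0: VV[1][1]++ -> VV[1]=[0, 4], msg_vec=[0, 4]; VV[0]=max(VV[0],msg_vec) then VV[0][0]++ -> VV[0]=[3, 4]
Event 6: LOCAL 0: VV[0][0]++ -> VV[0]=[4, 4]
Final vectors: VV[0]=[4, 4]; VV[1]=[0, 4]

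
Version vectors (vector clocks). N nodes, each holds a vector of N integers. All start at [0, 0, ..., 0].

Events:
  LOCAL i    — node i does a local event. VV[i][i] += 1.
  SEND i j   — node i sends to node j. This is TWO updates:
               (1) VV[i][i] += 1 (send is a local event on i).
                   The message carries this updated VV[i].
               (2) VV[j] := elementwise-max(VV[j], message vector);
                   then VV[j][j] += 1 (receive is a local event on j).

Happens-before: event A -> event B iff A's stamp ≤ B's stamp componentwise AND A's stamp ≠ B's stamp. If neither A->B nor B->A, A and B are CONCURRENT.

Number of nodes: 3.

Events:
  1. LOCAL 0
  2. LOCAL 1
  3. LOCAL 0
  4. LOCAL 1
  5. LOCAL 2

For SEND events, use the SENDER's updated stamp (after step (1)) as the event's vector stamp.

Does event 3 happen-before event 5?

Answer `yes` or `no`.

Initial: VV[0]=[0, 0, 0]
Initial: VV[1]=[0, 0, 0]
Initial: VV[2]=[0, 0, 0]
Event 1: LOCAL 0: VV[0][0]++ -> VV[0]=[1, 0, 0]
Event 2: LOCAL 1: VV[1][1]++ -> VV[1]=[0, 1, 0]
Event 3: LOCAL 0: VV[0][0]++ -> VV[0]=[2, 0, 0]
Event 4: LOCAL 1: VV[1][1]++ -> VV[1]=[0, 2, 0]
Event 5: LOCAL 2: VV[2][2]++ -> VV[2]=[0, 0, 1]
Event 3 stamp: [2, 0, 0]
Event 5 stamp: [0, 0, 1]
[2, 0, 0] <= [0, 0, 1]? False. Equal? False. Happens-before: False

Answer: no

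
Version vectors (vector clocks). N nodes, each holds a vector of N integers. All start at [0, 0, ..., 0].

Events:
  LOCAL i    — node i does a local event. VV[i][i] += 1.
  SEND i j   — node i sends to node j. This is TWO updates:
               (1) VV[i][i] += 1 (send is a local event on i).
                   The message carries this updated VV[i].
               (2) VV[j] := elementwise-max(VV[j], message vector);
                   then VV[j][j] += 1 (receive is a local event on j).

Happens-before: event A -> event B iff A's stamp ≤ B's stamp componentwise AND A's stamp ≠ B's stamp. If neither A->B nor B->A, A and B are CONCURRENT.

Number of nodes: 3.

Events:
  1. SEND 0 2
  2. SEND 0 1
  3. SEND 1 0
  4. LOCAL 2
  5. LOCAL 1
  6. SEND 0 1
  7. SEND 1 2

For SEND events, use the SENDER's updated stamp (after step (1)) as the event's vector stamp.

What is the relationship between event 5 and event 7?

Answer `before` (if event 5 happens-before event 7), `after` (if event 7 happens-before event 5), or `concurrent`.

Answer: before

Derivation:
Initial: VV[0]=[0, 0, 0]
Initial: VV[1]=[0, 0, 0]
Initial: VV[2]=[0, 0, 0]
Event 1: SEND 0->2: VV[0][0]++ -> VV[0]=[1, 0, 0], msg_vec=[1, 0, 0]; VV[2]=max(VV[2],msg_vec) then VV[2][2]++ -> VV[2]=[1, 0, 1]
Event 2: SEND 0->1: VV[0][0]++ -> VV[0]=[2, 0, 0], msg_vec=[2, 0, 0]; VV[1]=max(VV[1],msg_vec) then VV[1][1]++ -> VV[1]=[2, 1, 0]
Event 3: SEND 1->0: VV[1][1]++ -> VV[1]=[2, 2, 0], msg_vec=[2, 2, 0]; VV[0]=max(VV[0],msg_vec) then VV[0][0]++ -> VV[0]=[3, 2, 0]
Event 4: LOCAL 2: VV[2][2]++ -> VV[2]=[1, 0, 2]
Event 5: LOCAL 1: VV[1][1]++ -> VV[1]=[2, 3, 0]
Event 6: SEND 0->1: VV[0][0]++ -> VV[0]=[4, 2, 0], msg_vec=[4, 2, 0]; VV[1]=max(VV[1],msg_vec) then VV[1][1]++ -> VV[1]=[4, 4, 0]
Event 7: SEND 1->2: VV[1][1]++ -> VV[1]=[4, 5, 0], msg_vec=[4, 5, 0]; VV[2]=max(VV[2],msg_vec) then VV[2][2]++ -> VV[2]=[4, 5, 3]
Event 5 stamp: [2, 3, 0]
Event 7 stamp: [4, 5, 0]
[2, 3, 0] <= [4, 5, 0]? True
[4, 5, 0] <= [2, 3, 0]? False
Relation: before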